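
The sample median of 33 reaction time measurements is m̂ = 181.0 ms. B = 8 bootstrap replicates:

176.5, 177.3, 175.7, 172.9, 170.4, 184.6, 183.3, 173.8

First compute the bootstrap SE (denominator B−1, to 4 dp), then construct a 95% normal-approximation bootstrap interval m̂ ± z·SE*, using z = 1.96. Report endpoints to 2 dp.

(171.35, 190.65)

Mean of replicates = 176.8125; sum of squared deviations = 169.8087; SE* = √(169.8087/7) = 4.9253
Margin = 1.96 × 4.9253 = 9.654
Interval: 181.0 ± 9.654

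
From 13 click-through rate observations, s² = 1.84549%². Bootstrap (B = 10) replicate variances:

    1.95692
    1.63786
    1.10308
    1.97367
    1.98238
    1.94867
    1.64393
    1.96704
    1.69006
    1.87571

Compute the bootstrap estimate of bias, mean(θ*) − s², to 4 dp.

mean(θ*) = (1.95692 + 1.63786 + 1.10308 + 1.97367 + 1.98238 + 1.94867 + 1.64393 + 1.96704 + 1.69006 + 1.87571) / 10 = 1.77793
bias = 1.77793 − 1.84549

bias = −0.0676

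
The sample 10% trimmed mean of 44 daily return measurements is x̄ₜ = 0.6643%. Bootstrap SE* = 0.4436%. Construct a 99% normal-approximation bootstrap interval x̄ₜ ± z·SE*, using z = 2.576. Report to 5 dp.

(-0.47841, 1.80701)

Margin = 2.576 × 0.4436 = 1.142714
Interval: 0.6643 ± 1.142714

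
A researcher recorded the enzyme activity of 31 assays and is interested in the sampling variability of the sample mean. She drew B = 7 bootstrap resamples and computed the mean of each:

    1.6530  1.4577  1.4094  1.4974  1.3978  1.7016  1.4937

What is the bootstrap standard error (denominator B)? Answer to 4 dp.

Bootstrap SE is the standard deviation of the 7 replicate means.
Mean of replicates: (1.6530 + 1.4577 + 1.4094 + 1.4974 + 1.3978 + 1.7016 + 1.4937) / 7 = 10.61060 / 7 = 1.51580
Sum of squared deviations: (+0.13720)² + (−0.05810)² + (−0.10640)² + (−0.01840)² + (−0.11800)² + (+0.18580)² + (−0.02210)² = 0.08279
Variance = 0.08279 / 7 = 0.01183
SE* = √0.01183

SE* = 0.1088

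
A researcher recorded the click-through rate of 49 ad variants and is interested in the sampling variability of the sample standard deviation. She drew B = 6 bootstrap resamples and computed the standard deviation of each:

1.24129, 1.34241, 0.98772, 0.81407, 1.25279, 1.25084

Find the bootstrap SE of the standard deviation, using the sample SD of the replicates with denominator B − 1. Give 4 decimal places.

SE* = 0.2026

Bootstrap SE is the standard deviation of the 6 replicate standard deviations.
Mean of replicates: (1.24129 + 1.34241 + 0.98772 + 0.81407 + 1.25279 + 1.25084) / 6 = 6.889120 / 6 = 1.148187
Sum of squared deviations: (+0.093103)² + (+0.194223)² + (−0.160467)² + (−0.334117)² + (+0.104603)² + (+0.102653)² = 0.205254
Variance = 0.205254 / 5 = 0.041051
SE* = √0.041051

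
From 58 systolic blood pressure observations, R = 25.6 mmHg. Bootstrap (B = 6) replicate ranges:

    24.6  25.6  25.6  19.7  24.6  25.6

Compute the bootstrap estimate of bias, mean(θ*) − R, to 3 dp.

mean(θ*) = (24.6 + 25.6 + 25.6 + 19.7 + 24.6 + 25.6) / 6 = 24.2833
bias = 24.2833 − 25.6

bias = −1.317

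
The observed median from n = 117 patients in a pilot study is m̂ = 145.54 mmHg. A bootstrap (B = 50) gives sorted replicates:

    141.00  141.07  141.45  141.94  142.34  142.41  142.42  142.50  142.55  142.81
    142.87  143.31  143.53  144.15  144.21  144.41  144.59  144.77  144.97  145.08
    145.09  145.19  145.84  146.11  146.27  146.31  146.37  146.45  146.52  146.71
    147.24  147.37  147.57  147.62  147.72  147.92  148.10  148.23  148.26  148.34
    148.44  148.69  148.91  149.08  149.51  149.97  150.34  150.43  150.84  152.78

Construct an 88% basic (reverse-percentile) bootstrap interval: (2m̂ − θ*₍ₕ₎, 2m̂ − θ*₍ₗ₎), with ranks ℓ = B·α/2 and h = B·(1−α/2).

(140.74, 149.63)

Percentile endpoints at ranks 3 and 47: θ*₍3₎ = 141.45, θ*₍47₎ = 150.34.
Basic interval reflects these around m̂:
  lower = 2 × 145.54 − 150.34 = 140.74
  upper = 2 × 145.54 − 141.45 = 149.63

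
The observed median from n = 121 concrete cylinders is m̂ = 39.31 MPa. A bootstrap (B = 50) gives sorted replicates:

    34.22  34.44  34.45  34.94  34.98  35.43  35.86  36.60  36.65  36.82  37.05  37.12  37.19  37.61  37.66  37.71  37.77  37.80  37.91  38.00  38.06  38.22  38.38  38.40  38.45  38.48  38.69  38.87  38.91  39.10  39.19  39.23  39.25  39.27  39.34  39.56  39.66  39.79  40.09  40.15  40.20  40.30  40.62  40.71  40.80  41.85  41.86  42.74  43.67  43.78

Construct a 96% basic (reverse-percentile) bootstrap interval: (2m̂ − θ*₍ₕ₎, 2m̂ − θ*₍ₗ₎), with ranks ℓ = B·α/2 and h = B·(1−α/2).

Percentile endpoints at ranks 1 and 49: θ*₍1₎ = 34.22, θ*₍49₎ = 43.67.
Basic interval reflects these around m̂:
  lower = 2 × 39.31 − 43.67 = 34.95
  upper = 2 × 39.31 − 34.22 = 44.40

(34.95, 44.40)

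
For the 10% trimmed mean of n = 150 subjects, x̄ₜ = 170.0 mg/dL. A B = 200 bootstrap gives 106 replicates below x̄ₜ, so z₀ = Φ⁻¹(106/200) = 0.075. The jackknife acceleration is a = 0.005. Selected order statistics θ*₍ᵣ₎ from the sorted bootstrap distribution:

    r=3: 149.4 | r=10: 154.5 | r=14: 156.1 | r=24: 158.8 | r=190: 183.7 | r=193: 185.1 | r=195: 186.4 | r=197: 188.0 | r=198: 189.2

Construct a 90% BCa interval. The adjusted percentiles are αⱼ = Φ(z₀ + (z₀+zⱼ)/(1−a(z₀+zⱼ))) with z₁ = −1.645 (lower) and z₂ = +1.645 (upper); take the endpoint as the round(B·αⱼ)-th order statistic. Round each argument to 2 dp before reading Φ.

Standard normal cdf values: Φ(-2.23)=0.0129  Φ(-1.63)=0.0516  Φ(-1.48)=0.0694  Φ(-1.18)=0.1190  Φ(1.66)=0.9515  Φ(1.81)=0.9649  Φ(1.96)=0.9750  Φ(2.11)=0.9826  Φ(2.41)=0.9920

Lower: z₀ + z₁ = 0.075 + (-1.645) = -1.570; 1 − a(z₀+z₁) = 1 − (0.005)(-1.570) = 1.0078; argument = 0.075 + (-1.570)/1.0078 = -1.4828 → -1.48.
α₁ = Φ(-1.48) = 0.0694; rank = round(200 × 0.0694) = 14; θ*₍14₎ = 156.1.
Upper: z₀ + z₂ = 1.720; 1 − a(z₀+z₂) = 0.9914; argument = 1.8099 → 1.81; α₂ = 0.9649; rank = 193; θ*₍193₎ = 185.1.

(156.1, 185.1)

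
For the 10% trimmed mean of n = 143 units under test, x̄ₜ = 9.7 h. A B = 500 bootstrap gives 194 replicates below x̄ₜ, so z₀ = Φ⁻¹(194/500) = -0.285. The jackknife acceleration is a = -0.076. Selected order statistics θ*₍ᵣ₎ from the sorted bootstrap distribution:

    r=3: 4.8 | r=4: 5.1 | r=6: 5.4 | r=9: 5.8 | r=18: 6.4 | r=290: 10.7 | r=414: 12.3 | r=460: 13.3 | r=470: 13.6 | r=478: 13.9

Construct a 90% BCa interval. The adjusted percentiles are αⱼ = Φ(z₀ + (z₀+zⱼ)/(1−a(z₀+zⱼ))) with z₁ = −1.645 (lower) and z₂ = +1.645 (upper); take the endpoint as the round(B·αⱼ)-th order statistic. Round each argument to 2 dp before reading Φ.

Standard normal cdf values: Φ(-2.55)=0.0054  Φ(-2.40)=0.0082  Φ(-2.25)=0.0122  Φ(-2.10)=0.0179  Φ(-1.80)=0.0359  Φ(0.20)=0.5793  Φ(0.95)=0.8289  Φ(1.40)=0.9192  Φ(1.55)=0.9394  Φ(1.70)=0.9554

Lower: z₀ + z₁ = -0.285 + (-1.645) = -1.930; 1 − a(z₀+z₁) = 1 − (-0.076)(-1.930) = 0.8533; argument = -0.285 + (-1.930)/0.8533 = -2.5468 → -2.55.
α₁ = Φ(-2.55) = 0.0054; rank = round(500 × 0.0054) = 3; θ*₍3₎ = 4.8.
Upper: z₀ + z₂ = 1.360; 1 − a(z₀+z₂) = 1.1034; argument = 0.9476 → 0.95; α₂ = 0.8289; rank = 414; θ*₍414₎ = 12.3.

(4.8, 12.3)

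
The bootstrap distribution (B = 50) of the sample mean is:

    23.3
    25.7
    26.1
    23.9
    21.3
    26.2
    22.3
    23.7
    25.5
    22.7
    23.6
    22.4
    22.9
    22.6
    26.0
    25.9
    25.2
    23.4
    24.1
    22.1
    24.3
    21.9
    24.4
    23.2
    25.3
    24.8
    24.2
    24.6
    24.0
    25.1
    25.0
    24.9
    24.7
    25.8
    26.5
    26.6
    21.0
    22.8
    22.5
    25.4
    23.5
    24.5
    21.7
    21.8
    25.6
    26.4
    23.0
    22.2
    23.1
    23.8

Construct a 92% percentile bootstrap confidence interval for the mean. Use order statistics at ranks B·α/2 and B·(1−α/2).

(21.3, 26.4)

Sorted replicates: 21.0, 21.3, 21.7, 21.8, 21.9, 22.1, 22.2, 22.3, 22.4, 22.5, 22.6, 22.7, 22.8, 22.9, 23.0, 23.1, 23.2, 23.3, 23.4, 23.5, 23.6, 23.7, 23.8, 23.9, 24.0, 24.1, 24.2, 24.3, 24.4, 24.5, 24.6, 24.7, 24.8, 24.9, 25.0, 25.1, 25.2, 25.3, 25.4, 25.5, 25.6, 25.7, 25.8, 25.9, 26.0, 26.1, 26.2, 26.4, 26.5, 26.6
α = 0.08; lower rank = 50 × 0.040 = 2; upper rank = 50 × 0.960 = 48.
The 2nd smallest replicate is 21.3; the 48th is 26.4.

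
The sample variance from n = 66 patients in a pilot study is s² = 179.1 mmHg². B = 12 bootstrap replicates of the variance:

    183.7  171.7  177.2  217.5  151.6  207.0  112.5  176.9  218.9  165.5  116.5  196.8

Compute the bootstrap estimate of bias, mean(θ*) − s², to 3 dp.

bias = −4.450

mean(θ*) = (183.7 + 171.7 + 177.2 + 217.5 + 151.6 + 207.0 + 112.5 + 176.9 + 218.9 + 165.5 + 116.5 + 196.8) / 12 = 174.6500
bias = 174.6500 − 179.1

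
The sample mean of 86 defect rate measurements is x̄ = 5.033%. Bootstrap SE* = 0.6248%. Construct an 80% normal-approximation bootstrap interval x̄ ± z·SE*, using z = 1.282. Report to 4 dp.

(4.2320, 5.8340)

Margin = 1.282 × 0.6248 = 0.80099
Interval: 5.033 ± 0.80099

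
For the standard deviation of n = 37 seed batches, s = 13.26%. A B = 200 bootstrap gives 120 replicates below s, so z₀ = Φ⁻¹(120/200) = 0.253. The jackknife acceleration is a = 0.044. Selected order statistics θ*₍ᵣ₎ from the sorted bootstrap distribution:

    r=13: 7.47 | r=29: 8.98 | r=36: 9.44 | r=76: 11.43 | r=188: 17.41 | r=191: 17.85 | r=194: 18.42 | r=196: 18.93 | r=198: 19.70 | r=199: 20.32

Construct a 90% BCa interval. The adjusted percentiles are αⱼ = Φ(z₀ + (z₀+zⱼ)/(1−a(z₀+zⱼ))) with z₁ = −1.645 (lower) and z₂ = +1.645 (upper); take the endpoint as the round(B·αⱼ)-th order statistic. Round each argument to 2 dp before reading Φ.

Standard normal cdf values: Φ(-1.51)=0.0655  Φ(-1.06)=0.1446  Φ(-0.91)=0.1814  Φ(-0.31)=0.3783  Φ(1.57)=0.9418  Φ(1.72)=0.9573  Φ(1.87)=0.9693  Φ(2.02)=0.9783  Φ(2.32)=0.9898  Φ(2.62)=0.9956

Lower: z₀ + z₁ = 0.253 + (-1.645) = -1.392; 1 − a(z₀+z₁) = 1 − (0.044)(-1.392) = 1.0612; argument = 0.253 + (-1.392)/1.0612 = -1.0587 → -1.06.
α₁ = Φ(-1.06) = 0.1446; rank = round(200 × 0.1446) = 29; θ*₍29₎ = 8.98.
Upper: z₀ + z₂ = 1.898; 1 − a(z₀+z₂) = 0.9165; argument = 2.3239 → 2.32; α₂ = 0.9898; rank = 198; θ*₍198₎ = 19.70.

(8.98, 19.70)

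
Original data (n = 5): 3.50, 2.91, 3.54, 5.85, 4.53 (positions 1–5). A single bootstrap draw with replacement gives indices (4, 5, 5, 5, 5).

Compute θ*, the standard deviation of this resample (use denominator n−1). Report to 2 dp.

Resample values: 5.85, 4.53, 4.53, 4.53, 4.53.
Mean = 4.7940; sum of squared deviations = 1.3939
s² = 1.3939 / 4 = 0.3485
s = √0.3485 = 0.59

θ* = 0.59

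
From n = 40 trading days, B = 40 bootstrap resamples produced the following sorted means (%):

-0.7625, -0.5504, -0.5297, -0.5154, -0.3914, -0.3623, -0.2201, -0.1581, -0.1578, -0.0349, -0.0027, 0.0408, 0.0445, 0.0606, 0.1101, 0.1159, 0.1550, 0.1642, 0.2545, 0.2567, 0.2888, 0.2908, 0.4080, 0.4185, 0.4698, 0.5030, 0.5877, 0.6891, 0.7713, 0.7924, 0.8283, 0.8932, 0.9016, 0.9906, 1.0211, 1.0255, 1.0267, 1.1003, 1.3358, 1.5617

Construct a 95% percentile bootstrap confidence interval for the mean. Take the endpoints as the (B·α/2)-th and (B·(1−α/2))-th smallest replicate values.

(-0.7625, 1.3358)

α = 0.05; lower rank = 40 × 0.025 = 1; upper rank = 40 × 0.975 = 39.
The 1st smallest replicate is -0.7625; the 39th is 1.3358.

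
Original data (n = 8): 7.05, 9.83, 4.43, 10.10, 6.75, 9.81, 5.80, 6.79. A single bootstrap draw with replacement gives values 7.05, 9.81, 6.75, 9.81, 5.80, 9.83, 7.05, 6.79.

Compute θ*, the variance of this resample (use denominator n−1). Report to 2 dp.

θ* = 2.77

Mean = 7.8613; sum of squared deviations = 19.4187
s² = 19.4187 / 7 = 2.7741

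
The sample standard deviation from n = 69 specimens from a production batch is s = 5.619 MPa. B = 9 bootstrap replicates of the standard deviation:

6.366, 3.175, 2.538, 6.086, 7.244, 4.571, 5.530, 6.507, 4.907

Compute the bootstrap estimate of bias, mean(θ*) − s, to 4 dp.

bias = −0.4052

mean(θ*) = (6.366 + 3.175 + 2.538 + 6.086 + 7.244 + 4.571 + 5.530 + 6.507 + 4.907) / 9 = 5.21378
bias = 5.21378 − 5.619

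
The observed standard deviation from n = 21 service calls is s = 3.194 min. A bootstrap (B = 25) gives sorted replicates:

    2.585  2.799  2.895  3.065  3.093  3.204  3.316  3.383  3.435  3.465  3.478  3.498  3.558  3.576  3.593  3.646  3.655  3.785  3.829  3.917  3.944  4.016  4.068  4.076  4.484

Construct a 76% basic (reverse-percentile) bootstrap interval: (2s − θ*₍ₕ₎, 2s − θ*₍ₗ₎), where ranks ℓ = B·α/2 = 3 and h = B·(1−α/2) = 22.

(2.372, 3.493)

Percentile endpoints at ranks 3 and 22: θ*₍3₎ = 2.895, θ*₍22₎ = 4.016.
Basic interval reflects these around s:
  lower = 2 × 3.194 − 4.016 = 2.372
  upper = 2 × 3.194 − 2.895 = 3.493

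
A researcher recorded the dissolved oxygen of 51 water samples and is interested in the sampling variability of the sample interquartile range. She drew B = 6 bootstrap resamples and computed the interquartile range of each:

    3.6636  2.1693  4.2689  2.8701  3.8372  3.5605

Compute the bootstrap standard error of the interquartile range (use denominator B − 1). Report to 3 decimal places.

SE* = 0.753

Bootstrap SE is the standard deviation of the 6 replicate interquartile ranges.
Mean of replicates: (3.6636 + 2.1693 + 4.2689 + 2.8701 + 3.8372 + 3.5605) / 6 = 20.36960 / 6 = 3.39493
Sum of squared deviations: (+0.26867)² + (−1.22563)² + (+0.87397)² + (−0.52483)² + (+0.44227)² + (+0.16557)² = 2.83664
Variance = 2.83664 / 5 = 0.56733
SE* = √0.56733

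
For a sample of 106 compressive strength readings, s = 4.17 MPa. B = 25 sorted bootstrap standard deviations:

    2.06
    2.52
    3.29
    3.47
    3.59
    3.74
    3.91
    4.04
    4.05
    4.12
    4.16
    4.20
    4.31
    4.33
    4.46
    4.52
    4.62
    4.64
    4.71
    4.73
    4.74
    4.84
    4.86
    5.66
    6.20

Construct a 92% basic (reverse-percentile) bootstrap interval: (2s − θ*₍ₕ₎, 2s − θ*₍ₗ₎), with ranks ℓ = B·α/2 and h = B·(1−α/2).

Percentile endpoints at ranks 1 and 24: θ*₍1₎ = 2.06, θ*₍24₎ = 5.66.
Basic interval reflects these around s:
  lower = 2 × 4.17 − 5.66 = 2.68
  upper = 2 × 4.17 − 2.06 = 6.28

(2.68, 6.28)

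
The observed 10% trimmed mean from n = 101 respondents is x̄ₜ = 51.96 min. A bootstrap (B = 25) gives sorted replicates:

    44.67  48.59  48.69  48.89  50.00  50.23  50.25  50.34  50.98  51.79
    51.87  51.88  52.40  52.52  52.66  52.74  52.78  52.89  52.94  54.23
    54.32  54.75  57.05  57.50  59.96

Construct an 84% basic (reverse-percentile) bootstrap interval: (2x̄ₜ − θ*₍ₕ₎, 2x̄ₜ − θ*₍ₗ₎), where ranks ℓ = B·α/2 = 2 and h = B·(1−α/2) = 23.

(46.87, 55.33)

Percentile endpoints at ranks 2 and 23: θ*₍2₎ = 48.59, θ*₍23₎ = 57.05.
Basic interval reflects these around x̄ₜ:
  lower = 2 × 51.96 − 57.05 = 46.87
  upper = 2 × 51.96 − 48.59 = 55.33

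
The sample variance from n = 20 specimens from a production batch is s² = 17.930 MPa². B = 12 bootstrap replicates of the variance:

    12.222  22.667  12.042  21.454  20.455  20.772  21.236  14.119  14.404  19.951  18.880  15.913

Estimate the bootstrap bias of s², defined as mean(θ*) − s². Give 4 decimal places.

mean(θ*) = (12.222 + 22.667 + 12.042 + 21.454 + 20.455 + 20.772 + 21.236 + 14.119 + 14.404 + 19.951 + 18.880 + 15.913) / 12 = 17.84292
bias = 17.84292 − 17.930

bias = −0.0871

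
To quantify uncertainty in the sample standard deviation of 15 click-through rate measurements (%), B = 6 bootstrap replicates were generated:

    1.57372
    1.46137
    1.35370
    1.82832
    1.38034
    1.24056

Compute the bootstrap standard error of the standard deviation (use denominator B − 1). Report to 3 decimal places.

Bootstrap SE is the standard deviation of the 6 replicate standard deviations.
Mean of replicates: (1.57372 + 1.46137 + 1.35370 + 1.82832 + 1.38034 + 1.24056) / 6 = 8.838010 / 6 = 1.473002
Sum of squared deviations: (+0.100718)² + (−0.011632)² + (−0.119302)² + (+0.355318)² + (−0.092662)² + (−0.232442)² = 0.213379
Variance = 0.213379 / 5 = 0.042676
SE* = √0.042676

SE* = 0.207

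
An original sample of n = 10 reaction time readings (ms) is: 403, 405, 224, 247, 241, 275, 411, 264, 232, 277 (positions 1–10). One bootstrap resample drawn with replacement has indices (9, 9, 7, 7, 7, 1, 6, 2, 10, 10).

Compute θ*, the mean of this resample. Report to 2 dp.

θ* = 333.40

Resample values: 232, 232, 411, 411, 411, 403, 275, 405, 277, 277.
Mean = (232 + 232 + 411 + 411 + 411 + 403 + 275 + 405 + 277 + 277) / 10 = 3334.0 / 10 = 333.40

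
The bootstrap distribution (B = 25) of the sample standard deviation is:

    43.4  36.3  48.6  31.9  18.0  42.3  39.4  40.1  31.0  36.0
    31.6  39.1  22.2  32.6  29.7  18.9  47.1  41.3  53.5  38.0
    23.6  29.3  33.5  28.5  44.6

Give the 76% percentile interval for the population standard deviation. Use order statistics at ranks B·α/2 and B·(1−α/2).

Sorted replicates: 18.0, 18.9, 22.2, 23.6, 28.5, 29.3, 29.7, 31.0, 31.6, 31.9, 32.6, 33.5, 36.0, 36.3, 38.0, 39.1, 39.4, 40.1, 41.3, 42.3, 43.4, 44.6, 47.1, 48.6, 53.5
α = 0.24; lower rank = 25 × 0.120 = 3; upper rank = 25 × 0.880 = 22.
The 3rd smallest replicate is 22.2; the 22nd is 44.6.

(22.2, 44.6)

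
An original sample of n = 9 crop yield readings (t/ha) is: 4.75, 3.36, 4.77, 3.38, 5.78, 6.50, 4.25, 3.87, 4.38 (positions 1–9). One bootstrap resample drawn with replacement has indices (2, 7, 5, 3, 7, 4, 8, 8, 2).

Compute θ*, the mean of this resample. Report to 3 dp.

Resample values: 3.36, 4.25, 5.78, 4.77, 4.25, 3.38, 3.87, 3.87, 3.36.
Mean = (3.36 + 4.25 + 5.78 + 4.77 + 4.25 + 3.38 + 3.87 + 3.87 + 3.36) / 9 = 36.890 / 9 = 4.099

θ* = 4.099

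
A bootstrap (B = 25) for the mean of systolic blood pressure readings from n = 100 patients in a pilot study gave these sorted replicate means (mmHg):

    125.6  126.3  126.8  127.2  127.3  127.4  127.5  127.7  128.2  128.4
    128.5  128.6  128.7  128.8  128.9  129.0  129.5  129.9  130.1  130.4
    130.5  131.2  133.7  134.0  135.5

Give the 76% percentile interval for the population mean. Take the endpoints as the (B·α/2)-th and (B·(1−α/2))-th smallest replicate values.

(126.8, 131.2)

α = 0.24; lower rank = 25 × 0.120 = 3; upper rank = 25 × 0.880 = 22.
The 3rd smallest replicate is 126.8; the 22nd is 131.2.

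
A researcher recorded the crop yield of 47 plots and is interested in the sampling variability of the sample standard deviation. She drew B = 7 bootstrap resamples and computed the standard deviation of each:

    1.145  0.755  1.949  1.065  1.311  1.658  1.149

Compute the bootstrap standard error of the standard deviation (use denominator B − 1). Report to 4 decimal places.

Bootstrap SE is the standard deviation of the 7 replicate standard deviations.
Mean of replicates: (1.145 + 0.755 + 1.949 + 1.065 + 1.311 + 1.658 + 1.149) / 7 = 9.03200 / 7 = 1.29029
Sum of squared deviations: (−0.14529)² + (−0.53529)² + (+0.65871)² + (−0.22529)² + (+0.02071)² + (+0.36771)² + (−0.14129)² = 0.94790
Variance = 0.94790 / 6 = 0.15798
SE* = √0.15798

SE* = 0.3975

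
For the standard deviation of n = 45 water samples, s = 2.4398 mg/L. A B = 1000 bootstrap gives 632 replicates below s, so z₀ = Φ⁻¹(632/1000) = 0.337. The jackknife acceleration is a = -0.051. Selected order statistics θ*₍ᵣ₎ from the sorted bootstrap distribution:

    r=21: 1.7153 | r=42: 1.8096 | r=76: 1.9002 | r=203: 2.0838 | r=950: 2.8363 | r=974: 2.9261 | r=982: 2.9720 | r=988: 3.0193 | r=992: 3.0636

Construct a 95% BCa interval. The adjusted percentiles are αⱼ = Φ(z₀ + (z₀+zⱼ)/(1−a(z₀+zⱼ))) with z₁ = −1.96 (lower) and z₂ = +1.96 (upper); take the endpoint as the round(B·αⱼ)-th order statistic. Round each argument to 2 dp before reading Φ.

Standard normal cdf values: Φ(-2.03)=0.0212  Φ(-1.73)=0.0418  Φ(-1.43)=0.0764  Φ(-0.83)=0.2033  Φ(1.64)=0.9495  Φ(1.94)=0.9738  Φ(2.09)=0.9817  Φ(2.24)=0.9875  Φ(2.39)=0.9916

(1.9002, 3.0636)

Lower: z₀ + z₁ = 0.337 + (-1.960) = -1.623; 1 − a(z₀+z₁) = 1 − (-0.051)(-1.623) = 0.9172; argument = 0.337 + (-1.623)/0.9172 = -1.4325 → -1.43.
α₁ = Φ(-1.43) = 0.0764; rank = round(1000 × 0.0764) = 76; θ*₍76₎ = 1.9002.
Upper: z₀ + z₂ = 2.297; 1 − a(z₀+z₂) = 1.1171; argument = 2.3931 → 2.39; α₂ = 0.9916; rank = 992; θ*₍992₎ = 3.0636.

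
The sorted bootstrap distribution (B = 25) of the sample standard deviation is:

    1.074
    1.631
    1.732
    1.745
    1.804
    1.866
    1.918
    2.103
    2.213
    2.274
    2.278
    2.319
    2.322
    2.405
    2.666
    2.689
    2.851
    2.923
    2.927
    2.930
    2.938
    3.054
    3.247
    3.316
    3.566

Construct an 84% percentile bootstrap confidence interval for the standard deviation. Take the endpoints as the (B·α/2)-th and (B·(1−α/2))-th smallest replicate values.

(1.631, 3.247)

α = 0.16; lower rank = 25 × 0.080 = 2; upper rank = 25 × 0.920 = 23.
The 2nd smallest replicate is 1.631; the 23rd is 3.247.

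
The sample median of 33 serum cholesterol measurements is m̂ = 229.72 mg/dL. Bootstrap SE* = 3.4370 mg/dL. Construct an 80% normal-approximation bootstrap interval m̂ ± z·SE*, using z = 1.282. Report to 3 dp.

(225.314, 234.126)

Margin = 1.282 × 3.4370 = 4.4062
Interval: 229.72 ± 4.4062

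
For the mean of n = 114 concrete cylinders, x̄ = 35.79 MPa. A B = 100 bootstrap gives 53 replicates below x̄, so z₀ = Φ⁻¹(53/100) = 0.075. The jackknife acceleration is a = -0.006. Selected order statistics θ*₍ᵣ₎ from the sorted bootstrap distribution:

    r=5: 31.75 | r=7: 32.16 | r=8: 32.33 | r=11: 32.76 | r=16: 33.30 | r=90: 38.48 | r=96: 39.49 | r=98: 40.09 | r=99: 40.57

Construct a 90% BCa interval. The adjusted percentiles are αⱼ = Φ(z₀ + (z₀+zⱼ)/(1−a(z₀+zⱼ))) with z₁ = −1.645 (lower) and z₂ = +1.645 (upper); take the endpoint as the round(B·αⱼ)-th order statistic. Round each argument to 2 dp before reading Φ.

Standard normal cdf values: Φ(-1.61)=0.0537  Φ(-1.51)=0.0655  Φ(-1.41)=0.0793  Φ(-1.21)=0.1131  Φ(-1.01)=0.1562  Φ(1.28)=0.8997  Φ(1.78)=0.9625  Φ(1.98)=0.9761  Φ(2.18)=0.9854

Lower: z₀ + z₁ = 0.075 + (-1.645) = -1.570; 1 − a(z₀+z₁) = 1 − (-0.006)(-1.570) = 0.9906; argument = 0.075 + (-1.570)/0.9906 = -1.5099 → -1.51.
α₁ = Φ(-1.51) = 0.0655; rank = round(100 × 0.0655) = 7; θ*₍7₎ = 32.16.
Upper: z₀ + z₂ = 1.720; 1 − a(z₀+z₂) = 1.0103; argument = 1.7774 → 1.78; α₂ = 0.9625; rank = 96; θ*₍96₎ = 39.49.

(32.16, 39.49)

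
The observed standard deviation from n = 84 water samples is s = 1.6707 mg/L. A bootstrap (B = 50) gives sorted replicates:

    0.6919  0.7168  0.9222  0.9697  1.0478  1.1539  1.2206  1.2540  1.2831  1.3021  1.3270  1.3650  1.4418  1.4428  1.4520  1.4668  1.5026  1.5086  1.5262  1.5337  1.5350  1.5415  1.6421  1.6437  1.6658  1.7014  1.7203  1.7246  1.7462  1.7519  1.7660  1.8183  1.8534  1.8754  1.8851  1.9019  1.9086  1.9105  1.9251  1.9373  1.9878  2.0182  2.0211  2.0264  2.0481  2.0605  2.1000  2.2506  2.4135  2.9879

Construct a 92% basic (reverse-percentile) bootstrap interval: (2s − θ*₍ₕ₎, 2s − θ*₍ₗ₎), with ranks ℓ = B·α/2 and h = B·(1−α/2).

Percentile endpoints at ranks 2 and 48: θ*₍2₎ = 0.7168, θ*₍48₎ = 2.2506.
Basic interval reflects these around s:
  lower = 2 × 1.6707 − 2.2506 = 1.0908
  upper = 2 × 1.6707 − 0.7168 = 2.6246

(1.0908, 2.6246)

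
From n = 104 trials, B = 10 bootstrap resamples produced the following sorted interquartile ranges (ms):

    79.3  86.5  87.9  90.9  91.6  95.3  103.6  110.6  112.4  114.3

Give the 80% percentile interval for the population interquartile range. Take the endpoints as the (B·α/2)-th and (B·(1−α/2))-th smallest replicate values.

(79.3, 112.4)

α = 0.20; lower rank = 10 × 0.100 = 1; upper rank = 10 × 0.900 = 9.
The 1st smallest replicate is 79.3; the 9th is 112.4.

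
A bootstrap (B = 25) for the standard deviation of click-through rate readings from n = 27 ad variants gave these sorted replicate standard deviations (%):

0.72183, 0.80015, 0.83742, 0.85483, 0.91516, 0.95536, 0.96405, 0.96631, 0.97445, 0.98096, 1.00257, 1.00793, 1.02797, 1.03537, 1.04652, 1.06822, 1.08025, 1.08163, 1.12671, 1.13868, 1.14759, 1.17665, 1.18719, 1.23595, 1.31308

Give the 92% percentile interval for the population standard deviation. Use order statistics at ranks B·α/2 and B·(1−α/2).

α = 0.08; lower rank = 25 × 0.040 = 1; upper rank = 25 × 0.960 = 24.
The 1st smallest replicate is 0.72183; the 24th is 1.23595.

(0.72183, 1.23595)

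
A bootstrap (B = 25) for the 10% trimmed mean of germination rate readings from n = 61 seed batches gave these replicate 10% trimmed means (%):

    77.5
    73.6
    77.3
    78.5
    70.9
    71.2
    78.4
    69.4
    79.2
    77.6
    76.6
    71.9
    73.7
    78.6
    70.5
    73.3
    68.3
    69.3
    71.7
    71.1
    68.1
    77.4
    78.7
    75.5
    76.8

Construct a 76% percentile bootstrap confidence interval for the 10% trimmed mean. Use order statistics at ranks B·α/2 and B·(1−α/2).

(69.3, 78.5)

Sorted replicates: 68.1, 68.3, 69.3, 69.4, 70.5, 70.9, 71.1, 71.2, 71.7, 71.9, 73.3, 73.6, 73.7, 75.5, 76.6, 76.8, 77.3, 77.4, 77.5, 77.6, 78.4, 78.5, 78.6, 78.7, 79.2
α = 0.24; lower rank = 25 × 0.120 = 3; upper rank = 25 × 0.880 = 22.
The 3rd smallest replicate is 69.3; the 22nd is 78.5.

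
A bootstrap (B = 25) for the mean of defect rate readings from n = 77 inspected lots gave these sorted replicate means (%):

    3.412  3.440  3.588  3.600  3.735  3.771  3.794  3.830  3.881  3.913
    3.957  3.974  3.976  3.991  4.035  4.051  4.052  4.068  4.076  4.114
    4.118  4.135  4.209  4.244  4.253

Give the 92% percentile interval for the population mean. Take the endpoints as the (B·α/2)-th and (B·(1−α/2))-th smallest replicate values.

α = 0.08; lower rank = 25 × 0.040 = 1; upper rank = 25 × 0.960 = 24.
The 1st smallest replicate is 3.412; the 24th is 4.244.

(3.412, 4.244)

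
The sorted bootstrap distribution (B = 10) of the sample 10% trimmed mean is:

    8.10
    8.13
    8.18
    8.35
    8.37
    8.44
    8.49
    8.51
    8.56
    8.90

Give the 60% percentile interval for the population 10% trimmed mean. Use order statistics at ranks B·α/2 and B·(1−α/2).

(8.13, 8.51)

α = 0.40; lower rank = 10 × 0.200 = 2; upper rank = 10 × 0.800 = 8.
The 2nd smallest replicate is 8.13; the 8th is 8.51.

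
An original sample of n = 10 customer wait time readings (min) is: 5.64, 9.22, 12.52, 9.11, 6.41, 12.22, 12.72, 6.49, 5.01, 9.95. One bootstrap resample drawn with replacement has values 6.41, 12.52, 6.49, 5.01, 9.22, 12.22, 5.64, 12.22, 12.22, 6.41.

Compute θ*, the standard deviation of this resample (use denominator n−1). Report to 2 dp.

Mean = 8.8360; sum of squared deviations = 90.2010
s² = 90.2010 / 9 = 10.0223
s = √10.0223 = 3.17

θ* = 3.17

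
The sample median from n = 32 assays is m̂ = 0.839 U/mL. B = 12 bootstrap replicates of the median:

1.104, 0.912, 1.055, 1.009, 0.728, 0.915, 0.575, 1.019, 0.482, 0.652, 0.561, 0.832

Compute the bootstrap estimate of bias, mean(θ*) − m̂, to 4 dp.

mean(θ*) = (1.104 + 0.912 + 1.055 + 1.009 + 0.728 + 0.915 + 0.575 + 1.019 + 0.482 + 0.652 + 0.561 + 0.832) / 12 = 0.82033
bias = 0.82033 − 0.839

bias = −0.0187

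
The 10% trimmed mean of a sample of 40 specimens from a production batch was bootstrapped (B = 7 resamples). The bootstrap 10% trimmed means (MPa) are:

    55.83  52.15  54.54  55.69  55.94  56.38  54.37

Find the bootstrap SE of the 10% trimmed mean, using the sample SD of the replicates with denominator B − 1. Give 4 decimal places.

SE* = 1.4539

Bootstrap SE is the standard deviation of the 7 replicate 10% trimmed means.
Mean of replicates: (55.83 + 52.15 + 54.54 + 55.69 + 55.94 + 56.38 + 54.37) / 7 = 384.90000 / 7 = 54.98571
Sum of squared deviations: (+0.84429)² + (−2.83571)² + (−0.44571)² + (+0.70429)² + (+0.95429)² + (+1.39429)² + (−0.61571)² = 12.68257
Variance = 12.68257 / 6 = 2.11376
SE* = √2.11376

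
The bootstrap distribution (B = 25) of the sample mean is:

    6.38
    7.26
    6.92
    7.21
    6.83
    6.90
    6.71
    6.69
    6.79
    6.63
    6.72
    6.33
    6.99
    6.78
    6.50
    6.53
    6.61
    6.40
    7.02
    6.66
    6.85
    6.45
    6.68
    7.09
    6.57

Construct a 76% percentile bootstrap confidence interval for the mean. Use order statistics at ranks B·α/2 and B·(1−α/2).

(6.40, 7.02)

Sorted replicates: 6.33, 6.38, 6.40, 6.45, 6.50, 6.53, 6.57, 6.61, 6.63, 6.66, 6.68, 6.69, 6.71, 6.72, 6.78, 6.79, 6.83, 6.85, 6.90, 6.92, 6.99, 7.02, 7.09, 7.21, 7.26
α = 0.24; lower rank = 25 × 0.120 = 3; upper rank = 25 × 0.880 = 22.
The 3rd smallest replicate is 6.40; the 22nd is 7.02.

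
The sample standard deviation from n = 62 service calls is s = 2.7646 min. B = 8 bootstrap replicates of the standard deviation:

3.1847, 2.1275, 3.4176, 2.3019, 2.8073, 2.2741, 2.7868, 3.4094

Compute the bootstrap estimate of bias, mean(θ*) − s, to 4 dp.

mean(θ*) = (3.1847 + 2.1275 + 3.4176 + 2.3019 + 2.8073 + 2.2741 + 2.7868 + 3.4094) / 8 = 2.78866
bias = 2.78866 − 2.7646

bias = +0.0241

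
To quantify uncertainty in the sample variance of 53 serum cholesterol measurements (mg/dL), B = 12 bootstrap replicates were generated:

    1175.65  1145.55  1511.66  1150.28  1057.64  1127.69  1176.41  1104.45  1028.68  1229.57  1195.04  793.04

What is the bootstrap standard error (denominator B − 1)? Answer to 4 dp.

SE* = 163.1697

Bootstrap SE is the standard deviation of the 12 replicate variances.
Mean of replicates: (1175.65 + 1145.55 + 1511.66 + 1150.28 + 1057.64 + 1127.69 + 1176.41 + 1104.45 + 1028.68 + 1229.57 + 1195.04 + 793.04) / 12 = 13695.66000 / 12 = 1141.30500
Sum of squared deviations: (+34.34500)² + (+4.24500)² + (+370.35500)² + (+8.97500)² + (−83.66500)² + (−13.61500)² + (+35.10500)² + (−36.85500)² + (−112.62500)² + (+88.26500)² + (+53.73500)² + (−348.26500)² = 292867.88950
Variance = 292867.88950 / 11 = 26624.35359
SE* = √26624.35359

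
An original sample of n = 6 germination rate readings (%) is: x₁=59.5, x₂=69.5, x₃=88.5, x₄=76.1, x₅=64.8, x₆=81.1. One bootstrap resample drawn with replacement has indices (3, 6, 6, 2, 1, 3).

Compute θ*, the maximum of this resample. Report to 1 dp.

Resample values: 88.5, 81.1, 81.1, 69.5, 59.5, 88.5.
Maximum = 88.5

θ* = 88.5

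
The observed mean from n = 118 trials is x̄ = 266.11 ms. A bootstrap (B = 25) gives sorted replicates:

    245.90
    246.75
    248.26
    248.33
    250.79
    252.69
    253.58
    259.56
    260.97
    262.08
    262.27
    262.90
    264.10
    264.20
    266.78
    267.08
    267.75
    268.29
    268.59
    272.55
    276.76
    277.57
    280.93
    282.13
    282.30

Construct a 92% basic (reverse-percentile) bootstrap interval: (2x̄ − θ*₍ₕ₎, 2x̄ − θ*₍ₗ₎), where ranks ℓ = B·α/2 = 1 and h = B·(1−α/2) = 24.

Percentile endpoints at ranks 1 and 24: θ*₍1₎ = 245.90, θ*₍24₎ = 282.13.
Basic interval reflects these around x̄:
  lower = 2 × 266.11 − 282.13 = 250.09
  upper = 2 × 266.11 − 245.90 = 286.32

(250.09, 286.32)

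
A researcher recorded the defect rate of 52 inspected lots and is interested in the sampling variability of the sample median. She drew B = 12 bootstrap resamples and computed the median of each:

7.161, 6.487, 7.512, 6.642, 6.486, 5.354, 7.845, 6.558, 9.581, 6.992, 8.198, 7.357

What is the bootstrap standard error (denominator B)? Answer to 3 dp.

SE* = 1.016

Bootstrap SE is the standard deviation of the 12 replicate medians.
Mean of replicates: (7.161 + 6.487 + 7.512 + 6.642 + 6.486 + 5.354 + 7.845 + 6.558 + 9.581 + 6.992 + 8.198 + 7.357) / 12 = 86.1730 / 12 = 7.1811
Sum of squared deviations: (−0.0201)² + (−0.6941)² + (+0.3309)² + (−0.5391)² + (−0.6951)² + (−1.8271)² + (+0.6639)² + (−0.6231)² + (+2.3999)² + (−0.1891)² + (+1.0169)² + (+0.1759)² = 12.3931
Variance = 12.3931 / 12 = 1.0328
SE* = √1.0328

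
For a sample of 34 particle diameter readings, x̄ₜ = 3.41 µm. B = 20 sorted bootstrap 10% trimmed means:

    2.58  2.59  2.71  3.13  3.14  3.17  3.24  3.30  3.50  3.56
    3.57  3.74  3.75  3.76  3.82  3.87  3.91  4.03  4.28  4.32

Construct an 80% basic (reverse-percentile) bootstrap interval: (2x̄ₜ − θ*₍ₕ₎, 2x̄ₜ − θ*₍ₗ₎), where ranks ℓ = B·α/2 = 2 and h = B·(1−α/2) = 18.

Percentile endpoints at ranks 2 and 18: θ*₍2₎ = 2.59, θ*₍18₎ = 4.03.
Basic interval reflects these around x̄ₜ:
  lower = 2 × 3.41 − 4.03 = 2.79
  upper = 2 × 3.41 − 2.59 = 4.23

(2.79, 4.23)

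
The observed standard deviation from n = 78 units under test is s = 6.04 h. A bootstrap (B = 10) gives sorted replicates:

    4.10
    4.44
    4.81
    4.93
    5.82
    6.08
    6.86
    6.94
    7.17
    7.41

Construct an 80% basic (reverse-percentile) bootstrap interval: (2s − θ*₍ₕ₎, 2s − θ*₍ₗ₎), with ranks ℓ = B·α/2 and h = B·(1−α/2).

Percentile endpoints at ranks 1 and 9: θ*₍1₎ = 4.10, θ*₍9₎ = 7.17.
Basic interval reflects these around s:
  lower = 2 × 6.04 − 7.17 = 4.91
  upper = 2 × 6.04 − 4.10 = 7.98

(4.91, 7.98)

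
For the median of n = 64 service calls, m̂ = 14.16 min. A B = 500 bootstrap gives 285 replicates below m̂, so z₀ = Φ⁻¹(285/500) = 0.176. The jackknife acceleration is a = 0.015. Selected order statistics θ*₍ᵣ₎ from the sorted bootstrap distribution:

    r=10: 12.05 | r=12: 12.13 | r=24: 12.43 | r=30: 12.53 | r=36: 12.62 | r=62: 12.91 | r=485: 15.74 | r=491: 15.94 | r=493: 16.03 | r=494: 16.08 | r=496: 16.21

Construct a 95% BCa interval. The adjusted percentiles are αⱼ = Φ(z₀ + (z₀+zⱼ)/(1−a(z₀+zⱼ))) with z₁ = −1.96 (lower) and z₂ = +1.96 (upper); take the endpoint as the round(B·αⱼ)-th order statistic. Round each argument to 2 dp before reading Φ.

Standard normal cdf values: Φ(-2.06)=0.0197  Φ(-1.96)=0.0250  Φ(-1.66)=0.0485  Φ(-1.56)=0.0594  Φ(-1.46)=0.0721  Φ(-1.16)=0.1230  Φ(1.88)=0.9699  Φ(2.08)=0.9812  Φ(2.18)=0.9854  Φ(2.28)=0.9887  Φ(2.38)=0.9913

Lower: z₀ + z₁ = 0.176 + (-1.960) = -1.784; 1 − a(z₀+z₁) = 1 − (0.015)(-1.784) = 1.0268; argument = 0.176 + (-1.784)/1.0268 = -1.5615 → -1.56.
α₁ = Φ(-1.56) = 0.0594; rank = round(500 × 0.0594) = 30; θ*₍30₎ = 12.53.
Upper: z₀ + z₂ = 2.136; 1 − a(z₀+z₂) = 0.9680; argument = 2.3827 → 2.38; α₂ = 0.9913; rank = 496; θ*₍496₎ = 16.21.

(12.53, 16.21)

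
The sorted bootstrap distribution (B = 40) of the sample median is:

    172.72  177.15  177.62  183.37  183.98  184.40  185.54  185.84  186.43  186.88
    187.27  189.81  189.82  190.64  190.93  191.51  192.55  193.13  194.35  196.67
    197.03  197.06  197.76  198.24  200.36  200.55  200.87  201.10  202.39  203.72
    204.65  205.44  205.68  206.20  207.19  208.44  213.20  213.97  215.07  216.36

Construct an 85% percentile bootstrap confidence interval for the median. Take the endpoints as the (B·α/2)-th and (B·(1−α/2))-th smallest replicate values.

(177.62, 213.20)

α = 0.15; lower rank = 40 × 0.075 = 3; upper rank = 40 × 0.925 = 37.
The 3rd smallest replicate is 177.62; the 37th is 213.20.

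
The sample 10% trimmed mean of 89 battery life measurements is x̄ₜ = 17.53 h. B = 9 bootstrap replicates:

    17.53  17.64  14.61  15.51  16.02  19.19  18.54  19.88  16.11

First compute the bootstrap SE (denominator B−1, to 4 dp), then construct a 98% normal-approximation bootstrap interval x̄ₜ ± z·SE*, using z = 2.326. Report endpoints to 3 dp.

(13.387, 21.673)

Mean of replicates = 17.2256; sum of squared deviations = 25.3794; SE* = √(25.3794/8) = 1.7811
Margin = 2.326 × 1.7811 = 4.1428
Interval: 17.53 ± 4.1428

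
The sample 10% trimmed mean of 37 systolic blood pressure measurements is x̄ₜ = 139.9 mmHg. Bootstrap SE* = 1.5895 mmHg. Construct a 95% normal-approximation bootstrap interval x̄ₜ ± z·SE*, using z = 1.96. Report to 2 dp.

(136.78, 143.02)

Margin = 1.96 × 1.5895 = 3.115
Interval: 139.9 ± 3.115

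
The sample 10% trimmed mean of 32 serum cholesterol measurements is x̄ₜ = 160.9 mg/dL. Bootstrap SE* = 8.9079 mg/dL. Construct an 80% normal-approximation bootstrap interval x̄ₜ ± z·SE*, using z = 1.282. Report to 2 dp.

(149.48, 172.32)

Margin = 1.282 × 8.9079 = 11.420
Interval: 160.9 ± 11.420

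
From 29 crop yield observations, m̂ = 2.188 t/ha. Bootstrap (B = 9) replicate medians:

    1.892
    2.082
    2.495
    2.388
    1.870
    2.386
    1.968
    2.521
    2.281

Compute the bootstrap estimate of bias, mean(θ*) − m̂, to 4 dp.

bias = +0.0212

mean(θ*) = (1.892 + 2.082 + 2.495 + 2.388 + 1.870 + 2.386 + 1.968 + 2.521 + 2.281) / 9 = 2.20922
bias = 2.20922 − 2.188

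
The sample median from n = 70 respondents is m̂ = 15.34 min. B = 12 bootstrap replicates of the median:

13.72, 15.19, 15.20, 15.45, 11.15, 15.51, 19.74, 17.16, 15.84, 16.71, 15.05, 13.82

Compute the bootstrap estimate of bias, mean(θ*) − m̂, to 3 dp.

bias = +0.038

mean(θ*) = (13.72 + 15.19 + 15.20 + 15.45 + 11.15 + 15.51 + 19.74 + 17.16 + 15.84 + 16.71 + 15.05 + 13.82) / 12 = 15.3783
bias = 15.3783 − 15.34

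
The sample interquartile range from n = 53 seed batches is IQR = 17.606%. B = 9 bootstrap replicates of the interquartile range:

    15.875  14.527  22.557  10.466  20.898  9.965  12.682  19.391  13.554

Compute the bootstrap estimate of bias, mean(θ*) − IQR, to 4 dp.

mean(θ*) = (15.875 + 14.527 + 22.557 + 10.466 + 20.898 + 9.965 + 12.682 + 19.391 + 13.554) / 9 = 15.54611
bias = 15.54611 − 17.606

bias = −2.0599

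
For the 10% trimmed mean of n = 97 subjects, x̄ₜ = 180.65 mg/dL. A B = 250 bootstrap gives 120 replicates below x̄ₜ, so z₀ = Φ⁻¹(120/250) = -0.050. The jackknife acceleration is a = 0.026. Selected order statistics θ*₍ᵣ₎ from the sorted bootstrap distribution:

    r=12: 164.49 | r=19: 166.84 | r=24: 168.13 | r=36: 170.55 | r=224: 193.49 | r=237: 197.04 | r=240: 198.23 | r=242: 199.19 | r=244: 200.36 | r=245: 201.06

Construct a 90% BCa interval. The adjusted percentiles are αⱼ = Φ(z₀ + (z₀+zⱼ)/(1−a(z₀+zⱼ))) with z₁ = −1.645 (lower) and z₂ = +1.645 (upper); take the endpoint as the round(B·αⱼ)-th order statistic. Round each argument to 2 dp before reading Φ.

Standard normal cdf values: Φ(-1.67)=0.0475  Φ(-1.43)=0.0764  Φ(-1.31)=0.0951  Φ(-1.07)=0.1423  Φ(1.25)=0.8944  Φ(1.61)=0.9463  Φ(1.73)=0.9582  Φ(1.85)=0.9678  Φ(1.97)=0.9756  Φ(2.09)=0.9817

(164.49, 197.04)

Lower: z₀ + z₁ = -0.050 + (-1.645) = -1.695; 1 − a(z₀+z₁) = 1 − (0.026)(-1.695) = 1.0441; argument = -0.050 + (-1.695)/1.0441 = -1.6735 → -1.67.
α₁ = Φ(-1.67) = 0.0475; rank = round(250 × 0.0475) = 12; θ*₍12₎ = 164.49.
Upper: z₀ + z₂ = 1.595; 1 − a(z₀+z₂) = 0.9585; argument = 1.6140 → 1.61; α₂ = 0.9463; rank = 237; θ*₍237₎ = 197.04.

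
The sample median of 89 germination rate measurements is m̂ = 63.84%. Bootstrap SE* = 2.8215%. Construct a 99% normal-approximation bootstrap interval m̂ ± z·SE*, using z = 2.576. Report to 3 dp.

Margin = 2.576 × 2.8215 = 7.2682
Interval: 63.84 ± 7.2682

(56.572, 71.108)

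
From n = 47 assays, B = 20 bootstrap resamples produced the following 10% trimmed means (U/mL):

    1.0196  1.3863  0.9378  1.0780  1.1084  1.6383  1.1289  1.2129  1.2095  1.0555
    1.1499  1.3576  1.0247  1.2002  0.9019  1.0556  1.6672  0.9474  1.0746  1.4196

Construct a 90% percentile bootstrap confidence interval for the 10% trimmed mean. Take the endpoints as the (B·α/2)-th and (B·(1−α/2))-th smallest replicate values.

Sorted replicates: 0.9019, 0.9378, 0.9474, 1.0196, 1.0247, 1.0555, 1.0556, 1.0746, 1.0780, 1.1084, 1.1289, 1.1499, 1.2002, 1.2095, 1.2129, 1.3576, 1.3863, 1.4196, 1.6383, 1.6672
α = 0.10; lower rank = 20 × 0.050 = 1; upper rank = 20 × 0.950 = 19.
The 1st smallest replicate is 0.9019; the 19th is 1.6383.

(0.9019, 1.6383)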